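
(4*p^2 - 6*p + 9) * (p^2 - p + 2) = 4*p^4 - 10*p^3 + 23*p^2 - 21*p + 18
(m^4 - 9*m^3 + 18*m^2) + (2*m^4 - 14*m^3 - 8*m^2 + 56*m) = 3*m^4 - 23*m^3 + 10*m^2 + 56*m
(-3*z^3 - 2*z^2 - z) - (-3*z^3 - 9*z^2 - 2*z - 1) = 7*z^2 + z + 1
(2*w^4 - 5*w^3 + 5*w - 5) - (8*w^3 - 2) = 2*w^4 - 13*w^3 + 5*w - 3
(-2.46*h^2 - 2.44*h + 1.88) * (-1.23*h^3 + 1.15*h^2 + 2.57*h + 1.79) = 3.0258*h^5 + 0.1722*h^4 - 11.4406*h^3 - 8.5122*h^2 + 0.463999999999999*h + 3.3652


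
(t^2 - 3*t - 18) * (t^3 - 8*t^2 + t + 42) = t^5 - 11*t^4 + 7*t^3 + 183*t^2 - 144*t - 756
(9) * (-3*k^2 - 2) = -27*k^2 - 18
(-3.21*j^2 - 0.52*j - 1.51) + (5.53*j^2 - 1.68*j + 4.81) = 2.32*j^2 - 2.2*j + 3.3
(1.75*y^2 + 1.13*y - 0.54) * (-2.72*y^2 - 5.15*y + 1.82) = -4.76*y^4 - 12.0861*y^3 - 1.1657*y^2 + 4.8376*y - 0.9828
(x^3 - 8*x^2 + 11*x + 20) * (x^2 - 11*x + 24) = x^5 - 19*x^4 + 123*x^3 - 293*x^2 + 44*x + 480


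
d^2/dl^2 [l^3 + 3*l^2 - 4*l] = 6*l + 6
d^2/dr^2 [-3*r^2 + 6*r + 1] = -6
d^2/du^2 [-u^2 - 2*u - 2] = -2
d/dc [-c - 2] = -1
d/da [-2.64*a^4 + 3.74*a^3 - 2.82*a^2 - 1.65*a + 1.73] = -10.56*a^3 + 11.22*a^2 - 5.64*a - 1.65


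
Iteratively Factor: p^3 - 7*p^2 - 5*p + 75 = (p - 5)*(p^2 - 2*p - 15) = (p - 5)*(p + 3)*(p - 5)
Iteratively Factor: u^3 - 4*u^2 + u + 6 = (u - 3)*(u^2 - u - 2) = (u - 3)*(u - 2)*(u + 1)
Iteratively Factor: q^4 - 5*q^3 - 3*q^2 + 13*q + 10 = (q - 2)*(q^3 - 3*q^2 - 9*q - 5) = (q - 2)*(q + 1)*(q^2 - 4*q - 5) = (q - 2)*(q + 1)^2*(q - 5)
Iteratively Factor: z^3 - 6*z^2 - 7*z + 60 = (z + 3)*(z^2 - 9*z + 20) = (z - 4)*(z + 3)*(z - 5)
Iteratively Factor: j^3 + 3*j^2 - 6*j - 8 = (j - 2)*(j^2 + 5*j + 4) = (j - 2)*(j + 1)*(j + 4)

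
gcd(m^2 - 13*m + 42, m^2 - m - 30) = m - 6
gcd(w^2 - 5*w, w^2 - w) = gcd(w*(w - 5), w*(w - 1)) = w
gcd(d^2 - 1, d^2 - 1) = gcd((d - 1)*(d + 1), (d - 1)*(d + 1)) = d^2 - 1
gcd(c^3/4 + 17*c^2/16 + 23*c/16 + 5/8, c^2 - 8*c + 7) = 1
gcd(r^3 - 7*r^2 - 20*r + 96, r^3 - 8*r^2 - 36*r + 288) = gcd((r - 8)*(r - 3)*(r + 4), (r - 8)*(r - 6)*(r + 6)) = r - 8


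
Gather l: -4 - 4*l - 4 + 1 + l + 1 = -3*l - 6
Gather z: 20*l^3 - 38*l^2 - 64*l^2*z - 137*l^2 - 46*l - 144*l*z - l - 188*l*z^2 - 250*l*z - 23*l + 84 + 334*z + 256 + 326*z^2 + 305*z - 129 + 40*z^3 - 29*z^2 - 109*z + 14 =20*l^3 - 175*l^2 - 70*l + 40*z^3 + z^2*(297 - 188*l) + z*(-64*l^2 - 394*l + 530) + 225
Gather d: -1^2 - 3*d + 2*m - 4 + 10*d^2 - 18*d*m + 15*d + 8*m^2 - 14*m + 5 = 10*d^2 + d*(12 - 18*m) + 8*m^2 - 12*m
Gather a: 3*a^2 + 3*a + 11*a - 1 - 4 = 3*a^2 + 14*a - 5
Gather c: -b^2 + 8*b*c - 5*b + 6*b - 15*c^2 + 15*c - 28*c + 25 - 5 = -b^2 + b - 15*c^2 + c*(8*b - 13) + 20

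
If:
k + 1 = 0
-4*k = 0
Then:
No Solution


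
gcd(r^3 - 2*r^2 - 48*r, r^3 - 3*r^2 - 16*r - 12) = 1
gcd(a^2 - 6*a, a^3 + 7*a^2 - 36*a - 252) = a - 6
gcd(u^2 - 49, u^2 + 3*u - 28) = u + 7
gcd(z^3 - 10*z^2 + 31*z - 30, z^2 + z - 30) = z - 5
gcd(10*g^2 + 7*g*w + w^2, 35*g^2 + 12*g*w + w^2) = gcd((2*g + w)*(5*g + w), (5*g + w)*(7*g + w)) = 5*g + w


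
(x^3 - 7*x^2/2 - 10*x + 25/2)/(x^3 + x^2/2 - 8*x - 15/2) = (x^2 - 6*x + 5)/(x^2 - 2*x - 3)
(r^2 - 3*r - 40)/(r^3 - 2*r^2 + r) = (r^2 - 3*r - 40)/(r*(r^2 - 2*r + 1))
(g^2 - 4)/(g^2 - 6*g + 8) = (g + 2)/(g - 4)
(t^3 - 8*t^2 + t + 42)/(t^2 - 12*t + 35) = (t^2 - t - 6)/(t - 5)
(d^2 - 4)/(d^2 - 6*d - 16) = (d - 2)/(d - 8)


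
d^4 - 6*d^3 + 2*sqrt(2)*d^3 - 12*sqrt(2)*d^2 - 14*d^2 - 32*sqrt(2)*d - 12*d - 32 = (d - 8)*(d + 2)*(d + sqrt(2))^2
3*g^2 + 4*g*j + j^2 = (g + j)*(3*g + j)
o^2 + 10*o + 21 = (o + 3)*(o + 7)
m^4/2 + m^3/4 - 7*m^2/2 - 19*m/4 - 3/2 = (m/2 + 1/2)*(m - 3)*(m + 1/2)*(m + 2)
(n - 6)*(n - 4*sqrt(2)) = n^2 - 6*n - 4*sqrt(2)*n + 24*sqrt(2)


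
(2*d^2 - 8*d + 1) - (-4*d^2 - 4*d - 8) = 6*d^2 - 4*d + 9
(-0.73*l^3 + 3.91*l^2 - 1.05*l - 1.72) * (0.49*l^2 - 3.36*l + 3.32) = -0.3577*l^5 + 4.3687*l^4 - 16.0757*l^3 + 15.6664*l^2 + 2.2932*l - 5.7104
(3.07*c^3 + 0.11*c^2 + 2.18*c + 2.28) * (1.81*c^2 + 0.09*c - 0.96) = 5.5567*c^5 + 0.4754*c^4 + 1.0085*c^3 + 4.2174*c^2 - 1.8876*c - 2.1888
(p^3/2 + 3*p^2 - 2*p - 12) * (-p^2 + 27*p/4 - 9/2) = -p^5/2 + 3*p^4/8 + 20*p^3 - 15*p^2 - 72*p + 54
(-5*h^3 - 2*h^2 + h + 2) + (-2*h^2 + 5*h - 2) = -5*h^3 - 4*h^2 + 6*h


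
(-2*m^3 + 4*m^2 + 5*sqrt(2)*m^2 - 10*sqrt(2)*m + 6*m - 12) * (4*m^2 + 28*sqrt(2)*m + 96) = -8*m^5 - 36*sqrt(2)*m^4 + 16*m^4 + 72*sqrt(2)*m^3 + 112*m^3 - 224*m^2 + 648*sqrt(2)*m^2 - 1296*sqrt(2)*m + 576*m - 1152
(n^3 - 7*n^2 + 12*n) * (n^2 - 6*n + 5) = n^5 - 13*n^4 + 59*n^3 - 107*n^2 + 60*n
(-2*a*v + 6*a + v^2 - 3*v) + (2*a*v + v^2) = 6*a + 2*v^2 - 3*v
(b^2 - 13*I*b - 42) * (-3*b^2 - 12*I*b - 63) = -3*b^4 + 27*I*b^3 - 93*b^2 + 1323*I*b + 2646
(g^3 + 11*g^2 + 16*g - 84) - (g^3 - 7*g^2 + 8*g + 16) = 18*g^2 + 8*g - 100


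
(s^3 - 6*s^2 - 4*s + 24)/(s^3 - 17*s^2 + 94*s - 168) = (s^2 - 4)/(s^2 - 11*s + 28)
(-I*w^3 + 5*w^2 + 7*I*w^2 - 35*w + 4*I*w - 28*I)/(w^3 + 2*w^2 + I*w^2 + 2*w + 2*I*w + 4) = (-I*w^3 + w^2*(5 + 7*I) + w*(-35 + 4*I) - 28*I)/(w^3 + w^2*(2 + I) + 2*w*(1 + I) + 4)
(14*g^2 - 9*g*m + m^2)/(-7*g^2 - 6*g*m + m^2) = (-2*g + m)/(g + m)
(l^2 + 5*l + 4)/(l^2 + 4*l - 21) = (l^2 + 5*l + 4)/(l^2 + 4*l - 21)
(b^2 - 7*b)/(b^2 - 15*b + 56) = b/(b - 8)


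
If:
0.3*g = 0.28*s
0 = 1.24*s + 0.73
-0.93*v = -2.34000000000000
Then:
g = -0.55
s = -0.59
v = 2.52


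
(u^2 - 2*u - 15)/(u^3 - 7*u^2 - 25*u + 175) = (u + 3)/(u^2 - 2*u - 35)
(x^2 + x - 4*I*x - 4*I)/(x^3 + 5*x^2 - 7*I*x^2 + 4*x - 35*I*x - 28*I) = (x - 4*I)/(x^2 + x*(4 - 7*I) - 28*I)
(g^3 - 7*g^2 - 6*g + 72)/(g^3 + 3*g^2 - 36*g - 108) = (g - 4)/(g + 6)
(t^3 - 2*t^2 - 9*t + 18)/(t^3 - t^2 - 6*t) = (t^2 + t - 6)/(t*(t + 2))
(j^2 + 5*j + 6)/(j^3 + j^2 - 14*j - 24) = 1/(j - 4)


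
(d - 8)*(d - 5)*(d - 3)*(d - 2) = d^4 - 18*d^3 + 111*d^2 - 278*d + 240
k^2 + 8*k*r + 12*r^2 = (k + 2*r)*(k + 6*r)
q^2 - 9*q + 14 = (q - 7)*(q - 2)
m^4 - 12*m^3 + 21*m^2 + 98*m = m*(m - 7)^2*(m + 2)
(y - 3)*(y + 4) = y^2 + y - 12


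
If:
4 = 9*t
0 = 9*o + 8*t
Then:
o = -32/81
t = 4/9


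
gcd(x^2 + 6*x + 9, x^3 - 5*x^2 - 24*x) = x + 3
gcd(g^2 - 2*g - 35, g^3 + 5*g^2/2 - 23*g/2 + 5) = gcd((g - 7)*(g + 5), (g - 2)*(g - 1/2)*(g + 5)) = g + 5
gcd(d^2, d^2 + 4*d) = d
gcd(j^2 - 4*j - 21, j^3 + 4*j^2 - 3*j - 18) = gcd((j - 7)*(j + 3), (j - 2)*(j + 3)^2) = j + 3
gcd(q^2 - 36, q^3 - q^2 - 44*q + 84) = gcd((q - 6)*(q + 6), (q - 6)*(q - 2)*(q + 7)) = q - 6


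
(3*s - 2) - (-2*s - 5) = 5*s + 3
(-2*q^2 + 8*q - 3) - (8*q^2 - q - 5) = -10*q^2 + 9*q + 2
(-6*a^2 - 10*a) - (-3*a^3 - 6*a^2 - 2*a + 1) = 3*a^3 - 8*a - 1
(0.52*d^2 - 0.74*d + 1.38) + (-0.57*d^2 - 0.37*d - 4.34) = -0.0499999999999999*d^2 - 1.11*d - 2.96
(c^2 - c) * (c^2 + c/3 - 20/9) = c^4 - 2*c^3/3 - 23*c^2/9 + 20*c/9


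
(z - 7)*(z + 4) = z^2 - 3*z - 28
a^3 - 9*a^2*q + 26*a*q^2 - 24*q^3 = (a - 4*q)*(a - 3*q)*(a - 2*q)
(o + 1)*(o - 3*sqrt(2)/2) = o^2 - 3*sqrt(2)*o/2 + o - 3*sqrt(2)/2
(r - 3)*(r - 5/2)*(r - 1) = r^3 - 13*r^2/2 + 13*r - 15/2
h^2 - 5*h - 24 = (h - 8)*(h + 3)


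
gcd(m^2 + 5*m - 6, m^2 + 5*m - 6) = m^2 + 5*m - 6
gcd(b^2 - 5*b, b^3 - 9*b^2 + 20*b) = b^2 - 5*b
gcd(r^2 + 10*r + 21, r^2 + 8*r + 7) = r + 7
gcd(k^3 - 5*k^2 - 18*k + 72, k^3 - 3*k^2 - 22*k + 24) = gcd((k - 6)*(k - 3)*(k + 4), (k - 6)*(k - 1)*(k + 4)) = k^2 - 2*k - 24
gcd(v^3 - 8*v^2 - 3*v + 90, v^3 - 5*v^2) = v - 5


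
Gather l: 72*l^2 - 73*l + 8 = 72*l^2 - 73*l + 8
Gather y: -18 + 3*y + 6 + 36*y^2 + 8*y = 36*y^2 + 11*y - 12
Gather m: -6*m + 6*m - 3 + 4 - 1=0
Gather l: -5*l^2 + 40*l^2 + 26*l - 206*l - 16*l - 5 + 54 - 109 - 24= 35*l^2 - 196*l - 84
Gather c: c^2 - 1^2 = c^2 - 1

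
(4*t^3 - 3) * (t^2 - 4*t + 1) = 4*t^5 - 16*t^4 + 4*t^3 - 3*t^2 + 12*t - 3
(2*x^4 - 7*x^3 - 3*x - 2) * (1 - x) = -2*x^5 + 9*x^4 - 7*x^3 + 3*x^2 - x - 2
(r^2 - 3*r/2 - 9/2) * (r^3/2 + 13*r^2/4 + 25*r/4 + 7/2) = r^5/2 + 5*r^4/2 - 7*r^3/8 - 41*r^2/2 - 267*r/8 - 63/4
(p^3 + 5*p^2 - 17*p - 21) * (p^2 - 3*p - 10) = p^5 + 2*p^4 - 42*p^3 - 20*p^2 + 233*p + 210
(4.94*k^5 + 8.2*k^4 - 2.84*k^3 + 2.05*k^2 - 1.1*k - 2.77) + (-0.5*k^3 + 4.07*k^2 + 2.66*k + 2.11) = 4.94*k^5 + 8.2*k^4 - 3.34*k^3 + 6.12*k^2 + 1.56*k - 0.66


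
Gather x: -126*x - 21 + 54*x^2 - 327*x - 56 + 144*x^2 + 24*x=198*x^2 - 429*x - 77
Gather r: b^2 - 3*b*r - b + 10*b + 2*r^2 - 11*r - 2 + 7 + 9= b^2 + 9*b + 2*r^2 + r*(-3*b - 11) + 14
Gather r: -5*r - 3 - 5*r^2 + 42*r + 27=-5*r^2 + 37*r + 24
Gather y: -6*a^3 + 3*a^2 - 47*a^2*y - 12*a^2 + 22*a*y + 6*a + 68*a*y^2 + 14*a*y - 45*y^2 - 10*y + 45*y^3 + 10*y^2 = -6*a^3 - 9*a^2 + 6*a + 45*y^3 + y^2*(68*a - 35) + y*(-47*a^2 + 36*a - 10)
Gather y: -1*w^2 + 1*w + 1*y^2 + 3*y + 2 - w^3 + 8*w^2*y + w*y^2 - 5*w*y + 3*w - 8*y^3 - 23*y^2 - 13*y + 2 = -w^3 - w^2 + 4*w - 8*y^3 + y^2*(w - 22) + y*(8*w^2 - 5*w - 10) + 4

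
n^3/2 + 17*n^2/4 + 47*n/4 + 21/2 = (n/2 + 1)*(n + 3)*(n + 7/2)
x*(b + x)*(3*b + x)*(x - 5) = 3*b^2*x^2 - 15*b^2*x + 4*b*x^3 - 20*b*x^2 + x^4 - 5*x^3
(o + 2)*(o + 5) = o^2 + 7*o + 10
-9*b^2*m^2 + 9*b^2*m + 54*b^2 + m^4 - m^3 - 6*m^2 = (-3*b + m)*(3*b + m)*(m - 3)*(m + 2)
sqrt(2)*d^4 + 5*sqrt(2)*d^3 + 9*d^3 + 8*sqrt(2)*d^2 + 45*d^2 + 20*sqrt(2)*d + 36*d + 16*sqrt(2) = (d + 1)*(d + 4)*(d + 4*sqrt(2))*(sqrt(2)*d + 1)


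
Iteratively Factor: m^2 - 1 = (m - 1)*(m + 1)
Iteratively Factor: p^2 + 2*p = (p + 2)*(p)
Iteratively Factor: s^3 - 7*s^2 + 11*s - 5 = (s - 1)*(s^2 - 6*s + 5) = (s - 5)*(s - 1)*(s - 1)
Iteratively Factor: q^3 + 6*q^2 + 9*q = (q)*(q^2 + 6*q + 9) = q*(q + 3)*(q + 3)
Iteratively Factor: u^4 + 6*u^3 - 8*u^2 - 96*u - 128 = (u - 4)*(u^3 + 10*u^2 + 32*u + 32) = (u - 4)*(u + 2)*(u^2 + 8*u + 16) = (u - 4)*(u + 2)*(u + 4)*(u + 4)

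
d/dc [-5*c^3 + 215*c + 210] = 215 - 15*c^2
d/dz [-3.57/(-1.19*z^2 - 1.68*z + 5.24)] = (-8.4966*z - 5.9976)/(1.19*z^2 + 1.68*z - 5.24)^2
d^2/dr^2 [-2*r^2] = -4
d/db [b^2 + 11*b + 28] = 2*b + 11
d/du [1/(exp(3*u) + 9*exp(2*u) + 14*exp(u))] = (-3*exp(2*u) - 18*exp(u) - 14)*exp(-u)/(exp(2*u) + 9*exp(u) + 14)^2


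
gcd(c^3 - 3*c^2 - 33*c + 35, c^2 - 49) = c - 7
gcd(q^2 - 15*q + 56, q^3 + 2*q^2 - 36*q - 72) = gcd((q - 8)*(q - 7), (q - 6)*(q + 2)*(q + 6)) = 1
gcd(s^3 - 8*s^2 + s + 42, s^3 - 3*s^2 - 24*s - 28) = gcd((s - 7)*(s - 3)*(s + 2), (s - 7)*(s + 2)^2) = s^2 - 5*s - 14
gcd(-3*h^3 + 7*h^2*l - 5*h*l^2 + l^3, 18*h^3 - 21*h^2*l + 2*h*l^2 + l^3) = 3*h^2 - 4*h*l + l^2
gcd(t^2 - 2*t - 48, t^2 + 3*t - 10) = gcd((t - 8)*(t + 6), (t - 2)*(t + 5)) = 1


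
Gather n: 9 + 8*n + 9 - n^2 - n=-n^2 + 7*n + 18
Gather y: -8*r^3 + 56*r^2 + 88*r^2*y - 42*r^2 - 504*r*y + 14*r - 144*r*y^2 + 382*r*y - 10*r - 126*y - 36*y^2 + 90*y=-8*r^3 + 14*r^2 + 4*r + y^2*(-144*r - 36) + y*(88*r^2 - 122*r - 36)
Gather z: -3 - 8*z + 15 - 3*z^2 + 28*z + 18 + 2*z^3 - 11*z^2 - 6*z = 2*z^3 - 14*z^2 + 14*z + 30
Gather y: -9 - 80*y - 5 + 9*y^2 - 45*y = 9*y^2 - 125*y - 14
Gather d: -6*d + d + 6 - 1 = 5 - 5*d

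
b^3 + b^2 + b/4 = b*(b + 1/2)^2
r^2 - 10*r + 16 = (r - 8)*(r - 2)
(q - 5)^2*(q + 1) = q^3 - 9*q^2 + 15*q + 25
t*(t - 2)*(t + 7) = t^3 + 5*t^2 - 14*t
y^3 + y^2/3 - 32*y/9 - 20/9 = (y - 2)*(y + 2/3)*(y + 5/3)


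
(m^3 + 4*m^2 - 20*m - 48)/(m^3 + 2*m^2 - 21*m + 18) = (m^2 - 2*m - 8)/(m^2 - 4*m + 3)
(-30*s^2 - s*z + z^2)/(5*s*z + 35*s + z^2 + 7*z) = (-6*s + z)/(z + 7)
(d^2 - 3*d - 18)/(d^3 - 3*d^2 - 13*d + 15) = (d - 6)/(d^2 - 6*d + 5)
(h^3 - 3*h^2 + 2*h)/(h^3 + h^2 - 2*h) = (h - 2)/(h + 2)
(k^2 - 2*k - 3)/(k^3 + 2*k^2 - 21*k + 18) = (k + 1)/(k^2 + 5*k - 6)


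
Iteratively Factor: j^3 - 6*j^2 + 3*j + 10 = (j - 2)*(j^2 - 4*j - 5) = (j - 5)*(j - 2)*(j + 1)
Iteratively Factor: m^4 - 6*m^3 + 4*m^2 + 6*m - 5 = (m - 1)*(m^3 - 5*m^2 - m + 5) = (m - 1)*(m + 1)*(m^2 - 6*m + 5) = (m - 5)*(m - 1)*(m + 1)*(m - 1)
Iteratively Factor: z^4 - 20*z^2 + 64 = (z + 4)*(z^3 - 4*z^2 - 4*z + 16) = (z - 2)*(z + 4)*(z^2 - 2*z - 8) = (z - 2)*(z + 2)*(z + 4)*(z - 4)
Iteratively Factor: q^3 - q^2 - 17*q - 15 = (q + 3)*(q^2 - 4*q - 5) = (q + 1)*(q + 3)*(q - 5)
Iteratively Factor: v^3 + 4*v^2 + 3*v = (v + 1)*(v^2 + 3*v) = (v + 1)*(v + 3)*(v)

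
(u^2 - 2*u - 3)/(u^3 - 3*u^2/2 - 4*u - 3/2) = 2/(2*u + 1)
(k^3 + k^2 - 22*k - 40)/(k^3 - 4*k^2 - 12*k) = (k^2 - k - 20)/(k*(k - 6))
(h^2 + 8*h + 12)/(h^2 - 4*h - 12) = (h + 6)/(h - 6)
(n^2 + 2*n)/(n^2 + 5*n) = (n + 2)/(n + 5)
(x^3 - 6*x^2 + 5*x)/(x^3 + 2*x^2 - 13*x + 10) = x*(x - 5)/(x^2 + 3*x - 10)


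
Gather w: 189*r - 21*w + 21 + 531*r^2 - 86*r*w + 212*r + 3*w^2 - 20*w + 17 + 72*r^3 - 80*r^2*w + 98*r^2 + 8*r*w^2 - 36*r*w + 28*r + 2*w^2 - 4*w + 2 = 72*r^3 + 629*r^2 + 429*r + w^2*(8*r + 5) + w*(-80*r^2 - 122*r - 45) + 40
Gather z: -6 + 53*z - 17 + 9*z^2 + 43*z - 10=9*z^2 + 96*z - 33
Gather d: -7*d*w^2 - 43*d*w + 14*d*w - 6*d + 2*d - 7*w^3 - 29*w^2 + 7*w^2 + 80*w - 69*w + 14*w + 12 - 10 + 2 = d*(-7*w^2 - 29*w - 4) - 7*w^3 - 22*w^2 + 25*w + 4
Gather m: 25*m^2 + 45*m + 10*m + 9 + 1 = 25*m^2 + 55*m + 10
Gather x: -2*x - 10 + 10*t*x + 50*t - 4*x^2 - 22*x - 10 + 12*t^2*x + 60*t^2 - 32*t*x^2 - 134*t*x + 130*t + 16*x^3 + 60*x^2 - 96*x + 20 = 60*t^2 + 180*t + 16*x^3 + x^2*(56 - 32*t) + x*(12*t^2 - 124*t - 120)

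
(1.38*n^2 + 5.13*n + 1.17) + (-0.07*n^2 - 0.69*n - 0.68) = 1.31*n^2 + 4.44*n + 0.49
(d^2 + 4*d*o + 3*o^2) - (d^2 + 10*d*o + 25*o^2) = -6*d*o - 22*o^2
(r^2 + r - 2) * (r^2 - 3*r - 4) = r^4 - 2*r^3 - 9*r^2 + 2*r + 8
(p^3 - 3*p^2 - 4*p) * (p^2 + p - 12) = p^5 - 2*p^4 - 19*p^3 + 32*p^2 + 48*p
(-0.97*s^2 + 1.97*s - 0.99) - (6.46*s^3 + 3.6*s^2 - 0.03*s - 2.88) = -6.46*s^3 - 4.57*s^2 + 2.0*s + 1.89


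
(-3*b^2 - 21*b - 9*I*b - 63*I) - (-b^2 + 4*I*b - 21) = -2*b^2 - 21*b - 13*I*b + 21 - 63*I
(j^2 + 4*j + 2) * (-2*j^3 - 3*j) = -2*j^5 - 8*j^4 - 7*j^3 - 12*j^2 - 6*j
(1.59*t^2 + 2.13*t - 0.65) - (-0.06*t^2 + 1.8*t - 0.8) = 1.65*t^2 + 0.33*t + 0.15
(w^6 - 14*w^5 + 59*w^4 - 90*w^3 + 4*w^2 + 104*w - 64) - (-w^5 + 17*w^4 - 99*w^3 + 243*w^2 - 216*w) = w^6 - 13*w^5 + 42*w^4 + 9*w^3 - 239*w^2 + 320*w - 64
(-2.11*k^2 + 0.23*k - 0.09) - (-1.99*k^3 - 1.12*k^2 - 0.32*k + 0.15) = 1.99*k^3 - 0.99*k^2 + 0.55*k - 0.24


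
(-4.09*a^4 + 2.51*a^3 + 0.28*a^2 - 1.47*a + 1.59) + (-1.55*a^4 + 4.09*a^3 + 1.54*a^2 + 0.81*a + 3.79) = -5.64*a^4 + 6.6*a^3 + 1.82*a^2 - 0.66*a + 5.38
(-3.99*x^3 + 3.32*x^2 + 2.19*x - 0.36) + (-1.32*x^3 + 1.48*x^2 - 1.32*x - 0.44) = -5.31*x^3 + 4.8*x^2 + 0.87*x - 0.8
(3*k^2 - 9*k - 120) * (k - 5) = 3*k^3 - 24*k^2 - 75*k + 600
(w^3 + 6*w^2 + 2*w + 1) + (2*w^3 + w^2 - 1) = 3*w^3 + 7*w^2 + 2*w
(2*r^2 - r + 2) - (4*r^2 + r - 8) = -2*r^2 - 2*r + 10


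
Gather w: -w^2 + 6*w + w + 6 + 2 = -w^2 + 7*w + 8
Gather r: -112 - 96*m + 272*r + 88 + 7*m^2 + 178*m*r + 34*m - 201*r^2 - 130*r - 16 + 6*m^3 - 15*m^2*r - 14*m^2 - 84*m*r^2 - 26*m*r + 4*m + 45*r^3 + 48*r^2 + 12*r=6*m^3 - 7*m^2 - 58*m + 45*r^3 + r^2*(-84*m - 153) + r*(-15*m^2 + 152*m + 154) - 40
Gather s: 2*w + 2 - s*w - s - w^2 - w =s*(-w - 1) - w^2 + w + 2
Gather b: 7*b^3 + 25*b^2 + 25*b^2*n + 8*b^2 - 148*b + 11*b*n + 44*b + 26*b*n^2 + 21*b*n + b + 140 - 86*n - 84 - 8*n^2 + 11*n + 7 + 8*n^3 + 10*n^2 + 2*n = 7*b^3 + b^2*(25*n + 33) + b*(26*n^2 + 32*n - 103) + 8*n^3 + 2*n^2 - 73*n + 63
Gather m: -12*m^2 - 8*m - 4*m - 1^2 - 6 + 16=-12*m^2 - 12*m + 9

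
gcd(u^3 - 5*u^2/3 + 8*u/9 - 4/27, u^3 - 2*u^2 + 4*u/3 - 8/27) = u^2 - 4*u/3 + 4/9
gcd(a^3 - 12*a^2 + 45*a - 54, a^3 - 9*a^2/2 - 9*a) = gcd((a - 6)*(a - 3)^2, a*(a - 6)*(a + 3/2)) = a - 6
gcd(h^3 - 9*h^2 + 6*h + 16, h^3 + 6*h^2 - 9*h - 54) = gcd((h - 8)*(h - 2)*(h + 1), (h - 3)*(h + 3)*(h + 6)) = 1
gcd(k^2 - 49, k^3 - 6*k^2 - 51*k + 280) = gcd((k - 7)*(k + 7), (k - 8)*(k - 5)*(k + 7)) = k + 7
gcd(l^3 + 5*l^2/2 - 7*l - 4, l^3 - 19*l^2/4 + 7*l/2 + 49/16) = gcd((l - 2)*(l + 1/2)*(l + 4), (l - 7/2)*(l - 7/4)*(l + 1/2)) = l + 1/2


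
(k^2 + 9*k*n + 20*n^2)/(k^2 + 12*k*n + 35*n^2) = (k + 4*n)/(k + 7*n)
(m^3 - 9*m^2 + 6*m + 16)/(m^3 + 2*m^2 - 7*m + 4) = (m^3 - 9*m^2 + 6*m + 16)/(m^3 + 2*m^2 - 7*m + 4)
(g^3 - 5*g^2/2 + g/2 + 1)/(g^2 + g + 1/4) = 2*(g^2 - 3*g + 2)/(2*g + 1)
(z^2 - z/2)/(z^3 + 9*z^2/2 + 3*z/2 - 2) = z/(z^2 + 5*z + 4)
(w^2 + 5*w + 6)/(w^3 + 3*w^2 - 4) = (w + 3)/(w^2 + w - 2)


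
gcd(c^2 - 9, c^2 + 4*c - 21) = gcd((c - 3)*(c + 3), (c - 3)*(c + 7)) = c - 3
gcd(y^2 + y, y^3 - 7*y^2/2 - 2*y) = y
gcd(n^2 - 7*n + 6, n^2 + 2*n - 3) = n - 1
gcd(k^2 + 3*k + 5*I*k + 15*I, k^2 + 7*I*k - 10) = k + 5*I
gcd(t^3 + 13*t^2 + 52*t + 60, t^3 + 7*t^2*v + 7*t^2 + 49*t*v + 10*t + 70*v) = t^2 + 7*t + 10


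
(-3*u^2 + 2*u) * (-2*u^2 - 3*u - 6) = 6*u^4 + 5*u^3 + 12*u^2 - 12*u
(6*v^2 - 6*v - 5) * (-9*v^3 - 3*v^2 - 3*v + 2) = -54*v^5 + 36*v^4 + 45*v^3 + 45*v^2 + 3*v - 10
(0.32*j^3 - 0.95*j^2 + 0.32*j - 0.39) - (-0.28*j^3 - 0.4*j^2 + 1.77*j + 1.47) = 0.6*j^3 - 0.55*j^2 - 1.45*j - 1.86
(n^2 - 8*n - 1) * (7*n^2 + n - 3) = 7*n^4 - 55*n^3 - 18*n^2 + 23*n + 3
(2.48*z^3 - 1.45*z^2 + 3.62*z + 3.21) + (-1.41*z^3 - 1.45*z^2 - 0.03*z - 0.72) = 1.07*z^3 - 2.9*z^2 + 3.59*z + 2.49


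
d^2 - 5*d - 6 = (d - 6)*(d + 1)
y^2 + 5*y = y*(y + 5)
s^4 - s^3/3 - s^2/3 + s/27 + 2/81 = (s - 2/3)*(s - 1/3)*(s + 1/3)^2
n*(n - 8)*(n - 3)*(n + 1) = n^4 - 10*n^3 + 13*n^2 + 24*n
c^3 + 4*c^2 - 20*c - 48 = (c - 4)*(c + 2)*(c + 6)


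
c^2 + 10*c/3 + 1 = (c + 1/3)*(c + 3)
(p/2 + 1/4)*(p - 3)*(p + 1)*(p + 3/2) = p^4/2 - 25*p^2/8 - 15*p/4 - 9/8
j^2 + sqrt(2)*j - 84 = (j - 6*sqrt(2))*(j + 7*sqrt(2))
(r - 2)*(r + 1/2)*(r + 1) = r^3 - r^2/2 - 5*r/2 - 1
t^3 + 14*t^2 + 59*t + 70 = (t + 2)*(t + 5)*(t + 7)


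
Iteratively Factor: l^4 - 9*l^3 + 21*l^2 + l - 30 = (l - 2)*(l^3 - 7*l^2 + 7*l + 15) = (l - 3)*(l - 2)*(l^2 - 4*l - 5) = (l - 3)*(l - 2)*(l + 1)*(l - 5)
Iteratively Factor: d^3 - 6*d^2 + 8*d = (d)*(d^2 - 6*d + 8) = d*(d - 2)*(d - 4)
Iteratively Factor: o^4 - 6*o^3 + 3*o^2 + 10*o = (o - 2)*(o^3 - 4*o^2 - 5*o) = o*(o - 2)*(o^2 - 4*o - 5) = o*(o - 2)*(o + 1)*(o - 5)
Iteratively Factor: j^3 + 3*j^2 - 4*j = (j)*(j^2 + 3*j - 4) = j*(j + 4)*(j - 1)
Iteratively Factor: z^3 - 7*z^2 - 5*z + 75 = (z - 5)*(z^2 - 2*z - 15) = (z - 5)^2*(z + 3)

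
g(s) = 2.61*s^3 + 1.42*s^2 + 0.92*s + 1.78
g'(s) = 7.83*s^2 + 2.84*s + 0.92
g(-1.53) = -5.65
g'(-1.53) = 14.90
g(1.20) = 9.44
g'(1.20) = 15.60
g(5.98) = 616.20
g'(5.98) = 297.91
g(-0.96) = -0.10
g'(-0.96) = 5.41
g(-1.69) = -8.32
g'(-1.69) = 18.48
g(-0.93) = 0.05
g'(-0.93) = 5.05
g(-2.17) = -20.20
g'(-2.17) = 31.63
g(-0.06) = 1.73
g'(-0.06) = 0.78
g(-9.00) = -1794.17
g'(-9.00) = 609.59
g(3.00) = 87.79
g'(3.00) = 79.91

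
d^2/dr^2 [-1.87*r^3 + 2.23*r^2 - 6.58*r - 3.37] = 4.46 - 11.22*r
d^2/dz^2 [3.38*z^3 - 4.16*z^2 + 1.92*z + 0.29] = 20.28*z - 8.32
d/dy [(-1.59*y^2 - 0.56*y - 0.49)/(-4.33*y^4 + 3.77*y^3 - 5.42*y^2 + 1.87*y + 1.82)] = (-13.7694*y^5 - 1.2801*y^4 - 4.2644*y^3 - 0.466600000000001*y^2 - 11.0992*y - 0.1029)/(18.7489*y^8 - 32.6482*y^7 + 61.1501*y^6 - 57.061*y^5 + 27.715*y^4 - 6.548*y^3 - 16.2319*y^2 + 6.8068*y + 3.3124)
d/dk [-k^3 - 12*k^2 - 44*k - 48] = -3*k^2 - 24*k - 44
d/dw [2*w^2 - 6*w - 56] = 4*w - 6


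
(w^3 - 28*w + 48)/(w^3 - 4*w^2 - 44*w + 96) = (w - 4)/(w - 8)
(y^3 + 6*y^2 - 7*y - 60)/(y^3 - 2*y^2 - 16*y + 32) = (y^2 + 2*y - 15)/(y^2 - 6*y + 8)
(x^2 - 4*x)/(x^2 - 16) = x/(x + 4)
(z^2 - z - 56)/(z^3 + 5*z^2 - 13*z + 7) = (z - 8)/(z^2 - 2*z + 1)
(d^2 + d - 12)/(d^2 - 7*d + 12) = (d + 4)/(d - 4)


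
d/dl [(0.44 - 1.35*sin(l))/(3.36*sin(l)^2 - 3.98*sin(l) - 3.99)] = (4.536*sin(l)^2 - 2.9568*sin(l) + 7.1377)*cos(l)/(11.2896*sin(l)^4 - 26.7456*sin(l)^3 - 10.9724*sin(l)^2 + 31.7604*sin(l) + 15.9201)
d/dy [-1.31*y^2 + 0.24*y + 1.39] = 0.24 - 2.62*y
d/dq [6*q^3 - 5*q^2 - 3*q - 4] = 18*q^2 - 10*q - 3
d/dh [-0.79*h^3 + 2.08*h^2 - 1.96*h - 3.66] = -2.37*h^2 + 4.16*h - 1.96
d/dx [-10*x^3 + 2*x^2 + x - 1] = -30*x^2 + 4*x + 1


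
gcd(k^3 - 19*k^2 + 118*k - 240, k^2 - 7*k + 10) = k - 5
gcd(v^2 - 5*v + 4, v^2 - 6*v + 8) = v - 4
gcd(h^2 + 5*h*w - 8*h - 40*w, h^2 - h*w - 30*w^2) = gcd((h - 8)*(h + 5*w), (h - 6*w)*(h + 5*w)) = h + 5*w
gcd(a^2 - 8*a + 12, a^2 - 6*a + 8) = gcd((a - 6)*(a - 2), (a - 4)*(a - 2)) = a - 2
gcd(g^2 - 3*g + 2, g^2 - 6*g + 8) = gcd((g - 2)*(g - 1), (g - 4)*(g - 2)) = g - 2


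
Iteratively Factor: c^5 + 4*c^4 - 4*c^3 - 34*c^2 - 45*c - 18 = (c - 3)*(c^4 + 7*c^3 + 17*c^2 + 17*c + 6) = (c - 3)*(c + 1)*(c^3 + 6*c^2 + 11*c + 6) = (c - 3)*(c + 1)*(c + 3)*(c^2 + 3*c + 2) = (c - 3)*(c + 1)^2*(c + 3)*(c + 2)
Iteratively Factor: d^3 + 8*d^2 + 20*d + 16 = (d + 2)*(d^2 + 6*d + 8) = (d + 2)^2*(d + 4)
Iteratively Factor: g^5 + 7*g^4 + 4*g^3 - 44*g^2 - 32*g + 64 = (g + 2)*(g^4 + 5*g^3 - 6*g^2 - 32*g + 32) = (g - 1)*(g + 2)*(g^3 + 6*g^2 - 32) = (g - 1)*(g + 2)*(g + 4)*(g^2 + 2*g - 8) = (g - 2)*(g - 1)*(g + 2)*(g + 4)*(g + 4)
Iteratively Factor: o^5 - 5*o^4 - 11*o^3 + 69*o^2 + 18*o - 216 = (o - 3)*(o^4 - 2*o^3 - 17*o^2 + 18*o + 72) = (o - 3)*(o + 2)*(o^3 - 4*o^2 - 9*o + 36) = (o - 4)*(o - 3)*(o + 2)*(o^2 - 9) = (o - 4)*(o - 3)^2*(o + 2)*(o + 3)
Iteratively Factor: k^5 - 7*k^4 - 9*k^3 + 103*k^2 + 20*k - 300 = (k + 2)*(k^4 - 9*k^3 + 9*k^2 + 85*k - 150) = (k + 2)*(k + 3)*(k^3 - 12*k^2 + 45*k - 50) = (k - 2)*(k + 2)*(k + 3)*(k^2 - 10*k + 25) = (k - 5)*(k - 2)*(k + 2)*(k + 3)*(k - 5)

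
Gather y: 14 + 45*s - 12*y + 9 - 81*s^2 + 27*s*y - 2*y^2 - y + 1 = -81*s^2 + 45*s - 2*y^2 + y*(27*s - 13) + 24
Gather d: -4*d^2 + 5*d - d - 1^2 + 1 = -4*d^2 + 4*d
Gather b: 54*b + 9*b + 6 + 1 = 63*b + 7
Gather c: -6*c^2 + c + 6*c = -6*c^2 + 7*c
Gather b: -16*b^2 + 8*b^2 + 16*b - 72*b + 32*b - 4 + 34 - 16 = -8*b^2 - 24*b + 14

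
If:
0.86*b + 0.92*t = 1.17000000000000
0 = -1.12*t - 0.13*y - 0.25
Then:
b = 0.124169435215947*y + 1.59925249169435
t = -0.116071428571429*y - 0.223214285714286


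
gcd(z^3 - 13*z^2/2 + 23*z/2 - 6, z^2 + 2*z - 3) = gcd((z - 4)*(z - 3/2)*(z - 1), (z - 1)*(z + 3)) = z - 1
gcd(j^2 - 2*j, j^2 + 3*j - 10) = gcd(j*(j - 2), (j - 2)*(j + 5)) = j - 2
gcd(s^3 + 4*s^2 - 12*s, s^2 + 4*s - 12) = s^2 + 4*s - 12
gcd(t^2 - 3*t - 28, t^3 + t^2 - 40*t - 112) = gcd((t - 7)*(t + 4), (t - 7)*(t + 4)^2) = t^2 - 3*t - 28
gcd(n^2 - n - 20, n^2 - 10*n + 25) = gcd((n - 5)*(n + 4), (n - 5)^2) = n - 5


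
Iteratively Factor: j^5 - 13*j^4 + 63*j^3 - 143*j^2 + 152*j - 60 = (j - 3)*(j^4 - 10*j^3 + 33*j^2 - 44*j + 20) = (j - 3)*(j - 2)*(j^3 - 8*j^2 + 17*j - 10) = (j - 5)*(j - 3)*(j - 2)*(j^2 - 3*j + 2) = (j - 5)*(j - 3)*(j - 2)*(j - 1)*(j - 2)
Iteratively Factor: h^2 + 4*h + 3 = (h + 1)*(h + 3)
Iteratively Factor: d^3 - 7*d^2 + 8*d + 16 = (d - 4)*(d^2 - 3*d - 4) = (d - 4)*(d + 1)*(d - 4)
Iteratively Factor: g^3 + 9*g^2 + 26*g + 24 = (g + 2)*(g^2 + 7*g + 12) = (g + 2)*(g + 3)*(g + 4)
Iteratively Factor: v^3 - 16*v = (v - 4)*(v^2 + 4*v) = (v - 4)*(v + 4)*(v)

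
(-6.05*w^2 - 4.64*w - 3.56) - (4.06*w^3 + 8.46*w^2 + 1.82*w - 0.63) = -4.06*w^3 - 14.51*w^2 - 6.46*w - 2.93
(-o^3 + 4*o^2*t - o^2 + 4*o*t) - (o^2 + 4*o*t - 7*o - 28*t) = -o^3 + 4*o^2*t - 2*o^2 + 7*o + 28*t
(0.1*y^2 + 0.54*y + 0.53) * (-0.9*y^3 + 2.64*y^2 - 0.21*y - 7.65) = -0.09*y^5 - 0.222*y^4 + 0.9276*y^3 + 0.5208*y^2 - 4.2423*y - 4.0545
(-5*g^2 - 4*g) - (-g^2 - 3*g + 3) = -4*g^2 - g - 3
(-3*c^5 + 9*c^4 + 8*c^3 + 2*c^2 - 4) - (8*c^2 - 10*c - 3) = -3*c^5 + 9*c^4 + 8*c^3 - 6*c^2 + 10*c - 1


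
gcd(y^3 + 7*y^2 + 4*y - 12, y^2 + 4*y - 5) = y - 1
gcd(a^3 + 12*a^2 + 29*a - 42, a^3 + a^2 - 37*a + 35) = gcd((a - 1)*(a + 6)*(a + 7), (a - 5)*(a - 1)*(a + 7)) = a^2 + 6*a - 7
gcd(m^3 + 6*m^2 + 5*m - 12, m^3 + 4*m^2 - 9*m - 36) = m^2 + 7*m + 12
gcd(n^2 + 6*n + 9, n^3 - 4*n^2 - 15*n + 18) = n + 3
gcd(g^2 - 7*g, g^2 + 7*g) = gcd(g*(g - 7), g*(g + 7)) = g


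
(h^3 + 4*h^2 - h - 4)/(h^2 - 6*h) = (h^3 + 4*h^2 - h - 4)/(h*(h - 6))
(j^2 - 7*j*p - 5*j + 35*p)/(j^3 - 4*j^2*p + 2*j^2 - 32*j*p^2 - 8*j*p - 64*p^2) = (-j^2 + 7*j*p + 5*j - 35*p)/(-j^3 + 4*j^2*p - 2*j^2 + 32*j*p^2 + 8*j*p + 64*p^2)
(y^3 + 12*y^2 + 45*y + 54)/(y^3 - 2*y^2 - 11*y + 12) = (y^2 + 9*y + 18)/(y^2 - 5*y + 4)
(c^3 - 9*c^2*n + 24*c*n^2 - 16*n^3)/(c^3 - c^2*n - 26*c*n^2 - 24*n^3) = (-c^3 + 9*c^2*n - 24*c*n^2 + 16*n^3)/(-c^3 + c^2*n + 26*c*n^2 + 24*n^3)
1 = 1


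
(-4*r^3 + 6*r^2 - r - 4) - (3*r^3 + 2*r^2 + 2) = -7*r^3 + 4*r^2 - r - 6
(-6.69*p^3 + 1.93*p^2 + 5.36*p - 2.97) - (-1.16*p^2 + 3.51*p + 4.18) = -6.69*p^3 + 3.09*p^2 + 1.85*p - 7.15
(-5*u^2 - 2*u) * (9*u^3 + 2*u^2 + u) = -45*u^5 - 28*u^4 - 9*u^3 - 2*u^2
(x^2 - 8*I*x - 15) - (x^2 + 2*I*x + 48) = -10*I*x - 63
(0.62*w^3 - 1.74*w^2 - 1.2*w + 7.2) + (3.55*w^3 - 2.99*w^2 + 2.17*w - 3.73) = 4.17*w^3 - 4.73*w^2 + 0.97*w + 3.47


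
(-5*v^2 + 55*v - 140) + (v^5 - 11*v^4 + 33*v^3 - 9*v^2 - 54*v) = v^5 - 11*v^4 + 33*v^3 - 14*v^2 + v - 140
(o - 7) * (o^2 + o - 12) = o^3 - 6*o^2 - 19*o + 84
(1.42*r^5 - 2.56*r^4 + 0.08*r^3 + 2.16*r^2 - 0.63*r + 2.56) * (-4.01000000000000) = -5.6942*r^5 + 10.2656*r^4 - 0.3208*r^3 - 8.6616*r^2 + 2.5263*r - 10.2656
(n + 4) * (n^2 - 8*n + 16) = n^3 - 4*n^2 - 16*n + 64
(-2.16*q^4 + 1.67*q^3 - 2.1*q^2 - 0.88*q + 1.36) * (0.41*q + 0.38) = -0.8856*q^5 - 0.1361*q^4 - 0.2264*q^3 - 1.1588*q^2 + 0.2232*q + 0.5168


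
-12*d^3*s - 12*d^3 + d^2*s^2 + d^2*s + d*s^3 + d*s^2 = (-3*d + s)*(4*d + s)*(d*s + d)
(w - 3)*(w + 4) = w^2 + w - 12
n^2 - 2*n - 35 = (n - 7)*(n + 5)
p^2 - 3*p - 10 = (p - 5)*(p + 2)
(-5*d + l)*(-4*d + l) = 20*d^2 - 9*d*l + l^2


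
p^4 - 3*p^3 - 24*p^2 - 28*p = p*(p - 7)*(p + 2)^2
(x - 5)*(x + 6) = x^2 + x - 30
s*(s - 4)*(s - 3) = s^3 - 7*s^2 + 12*s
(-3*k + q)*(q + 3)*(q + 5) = -3*k*q^2 - 24*k*q - 45*k + q^3 + 8*q^2 + 15*q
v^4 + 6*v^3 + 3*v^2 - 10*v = v*(v - 1)*(v + 2)*(v + 5)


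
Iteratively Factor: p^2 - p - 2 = (p - 2)*(p + 1)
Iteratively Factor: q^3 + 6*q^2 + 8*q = (q + 2)*(q^2 + 4*q) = (q + 2)*(q + 4)*(q)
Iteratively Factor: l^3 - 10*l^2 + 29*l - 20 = (l - 5)*(l^2 - 5*l + 4) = (l - 5)*(l - 4)*(l - 1)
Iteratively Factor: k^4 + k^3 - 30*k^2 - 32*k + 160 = (k - 5)*(k^3 + 6*k^2 - 32) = (k - 5)*(k + 4)*(k^2 + 2*k - 8) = (k - 5)*(k - 2)*(k + 4)*(k + 4)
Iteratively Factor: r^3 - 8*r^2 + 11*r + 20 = (r - 5)*(r^2 - 3*r - 4) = (r - 5)*(r + 1)*(r - 4)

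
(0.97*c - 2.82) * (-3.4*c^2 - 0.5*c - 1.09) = -3.298*c^3 + 9.103*c^2 + 0.3527*c + 3.0738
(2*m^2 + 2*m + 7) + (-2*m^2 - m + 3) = m + 10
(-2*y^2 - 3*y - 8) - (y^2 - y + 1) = -3*y^2 - 2*y - 9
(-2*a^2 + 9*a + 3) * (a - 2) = -2*a^3 + 13*a^2 - 15*a - 6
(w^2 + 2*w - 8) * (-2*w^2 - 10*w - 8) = -2*w^4 - 14*w^3 - 12*w^2 + 64*w + 64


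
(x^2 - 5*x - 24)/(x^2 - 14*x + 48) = (x + 3)/(x - 6)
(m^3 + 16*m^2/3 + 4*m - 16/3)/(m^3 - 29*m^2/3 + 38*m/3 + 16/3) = (3*m^3 + 16*m^2 + 12*m - 16)/(3*m^3 - 29*m^2 + 38*m + 16)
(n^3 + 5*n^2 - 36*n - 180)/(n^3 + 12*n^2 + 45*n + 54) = (n^2 - n - 30)/(n^2 + 6*n + 9)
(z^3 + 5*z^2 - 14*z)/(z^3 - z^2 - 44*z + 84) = z/(z - 6)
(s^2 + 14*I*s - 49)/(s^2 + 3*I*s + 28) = (s + 7*I)/(s - 4*I)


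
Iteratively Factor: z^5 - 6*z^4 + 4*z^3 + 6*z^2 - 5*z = (z - 5)*(z^4 - z^3 - z^2 + z) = (z - 5)*(z - 1)*(z^3 - z) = (z - 5)*(z - 1)*(z + 1)*(z^2 - z) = z*(z - 5)*(z - 1)*(z + 1)*(z - 1)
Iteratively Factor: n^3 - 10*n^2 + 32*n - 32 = (n - 4)*(n^2 - 6*n + 8) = (n - 4)*(n - 2)*(n - 4)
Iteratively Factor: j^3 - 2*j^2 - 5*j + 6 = (j - 1)*(j^2 - j - 6) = (j - 1)*(j + 2)*(j - 3)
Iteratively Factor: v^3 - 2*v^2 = (v)*(v^2 - 2*v) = v^2*(v - 2)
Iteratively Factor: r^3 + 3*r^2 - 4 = (r + 2)*(r^2 + r - 2) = (r + 2)^2*(r - 1)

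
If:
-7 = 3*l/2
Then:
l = -14/3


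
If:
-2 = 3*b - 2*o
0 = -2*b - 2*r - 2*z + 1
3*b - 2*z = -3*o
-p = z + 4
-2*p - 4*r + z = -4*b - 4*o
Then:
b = -82/161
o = 38/161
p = -578/161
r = 457/322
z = -66/161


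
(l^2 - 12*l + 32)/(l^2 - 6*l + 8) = (l - 8)/(l - 2)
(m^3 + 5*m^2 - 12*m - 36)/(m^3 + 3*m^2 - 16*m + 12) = (m^2 - m - 6)/(m^2 - 3*m + 2)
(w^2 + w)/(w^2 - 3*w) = (w + 1)/(w - 3)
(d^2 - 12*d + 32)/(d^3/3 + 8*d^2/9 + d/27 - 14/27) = 27*(d^2 - 12*d + 32)/(9*d^3 + 24*d^2 + d - 14)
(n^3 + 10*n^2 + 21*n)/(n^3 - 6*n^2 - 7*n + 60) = n*(n + 7)/(n^2 - 9*n + 20)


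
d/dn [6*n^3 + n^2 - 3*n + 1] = 18*n^2 + 2*n - 3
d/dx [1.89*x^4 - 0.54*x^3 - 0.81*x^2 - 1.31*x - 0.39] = 7.56*x^3 - 1.62*x^2 - 1.62*x - 1.31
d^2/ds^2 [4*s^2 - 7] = 8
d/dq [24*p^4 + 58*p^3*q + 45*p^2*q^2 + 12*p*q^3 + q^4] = 58*p^3 + 90*p^2*q + 36*p*q^2 + 4*q^3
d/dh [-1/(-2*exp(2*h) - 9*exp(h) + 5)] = (-4*exp(h) - 9)*exp(h)/(2*exp(2*h) + 9*exp(h) - 5)^2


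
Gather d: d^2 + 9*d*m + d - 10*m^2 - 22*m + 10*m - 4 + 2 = d^2 + d*(9*m + 1) - 10*m^2 - 12*m - 2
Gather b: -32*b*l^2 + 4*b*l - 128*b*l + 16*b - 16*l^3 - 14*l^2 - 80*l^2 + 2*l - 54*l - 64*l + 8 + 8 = b*(-32*l^2 - 124*l + 16) - 16*l^3 - 94*l^2 - 116*l + 16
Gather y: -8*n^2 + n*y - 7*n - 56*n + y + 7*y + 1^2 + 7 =-8*n^2 - 63*n + y*(n + 8) + 8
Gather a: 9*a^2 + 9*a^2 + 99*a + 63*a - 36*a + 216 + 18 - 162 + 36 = 18*a^2 + 126*a + 108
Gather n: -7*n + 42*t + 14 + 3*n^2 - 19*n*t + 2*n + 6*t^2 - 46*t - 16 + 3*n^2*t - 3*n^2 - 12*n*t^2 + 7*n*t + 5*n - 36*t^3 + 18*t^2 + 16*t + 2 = 3*n^2*t + n*(-12*t^2 - 12*t) - 36*t^3 + 24*t^2 + 12*t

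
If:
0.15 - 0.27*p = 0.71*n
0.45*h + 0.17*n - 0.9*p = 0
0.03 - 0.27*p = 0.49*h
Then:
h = 0.03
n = 0.19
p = 0.05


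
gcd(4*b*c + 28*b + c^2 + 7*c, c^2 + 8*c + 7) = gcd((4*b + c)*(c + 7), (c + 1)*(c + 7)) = c + 7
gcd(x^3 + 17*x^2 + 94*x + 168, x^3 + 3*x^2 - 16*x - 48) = x + 4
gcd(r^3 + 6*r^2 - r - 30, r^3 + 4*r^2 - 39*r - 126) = r + 3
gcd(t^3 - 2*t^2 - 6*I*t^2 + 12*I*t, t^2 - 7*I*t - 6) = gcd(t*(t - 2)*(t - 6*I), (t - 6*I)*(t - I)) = t - 6*I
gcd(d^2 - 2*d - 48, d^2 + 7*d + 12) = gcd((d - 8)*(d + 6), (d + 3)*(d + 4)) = 1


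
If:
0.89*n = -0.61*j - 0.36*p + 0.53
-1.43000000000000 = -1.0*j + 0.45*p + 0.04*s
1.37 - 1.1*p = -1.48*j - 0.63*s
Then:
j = 0.754608294930876*s + 5.04493087557604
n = -1.15954797286802*s - 6.11163206130586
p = 1.58801843317972*s + 8.0331797235023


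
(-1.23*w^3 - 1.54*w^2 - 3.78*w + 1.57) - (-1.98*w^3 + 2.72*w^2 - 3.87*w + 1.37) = 0.75*w^3 - 4.26*w^2 + 0.0900000000000003*w + 0.2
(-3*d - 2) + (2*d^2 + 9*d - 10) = 2*d^2 + 6*d - 12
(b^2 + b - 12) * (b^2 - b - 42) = b^4 - 55*b^2 - 30*b + 504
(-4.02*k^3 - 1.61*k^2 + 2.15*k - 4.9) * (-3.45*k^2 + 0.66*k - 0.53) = 13.869*k^5 + 2.9013*k^4 - 6.3495*k^3 + 19.1773*k^2 - 4.3735*k + 2.597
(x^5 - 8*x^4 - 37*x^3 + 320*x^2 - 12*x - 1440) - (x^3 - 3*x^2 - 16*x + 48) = x^5 - 8*x^4 - 38*x^3 + 323*x^2 + 4*x - 1488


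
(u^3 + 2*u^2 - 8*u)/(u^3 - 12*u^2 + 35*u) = (u^2 + 2*u - 8)/(u^2 - 12*u + 35)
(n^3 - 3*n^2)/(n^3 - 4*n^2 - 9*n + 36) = n^2/(n^2 - n - 12)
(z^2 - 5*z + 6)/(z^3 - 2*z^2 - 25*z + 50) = (z - 3)/(z^2 - 25)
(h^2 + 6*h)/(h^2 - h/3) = 3*(h + 6)/(3*h - 1)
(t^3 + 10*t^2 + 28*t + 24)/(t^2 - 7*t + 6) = (t^3 + 10*t^2 + 28*t + 24)/(t^2 - 7*t + 6)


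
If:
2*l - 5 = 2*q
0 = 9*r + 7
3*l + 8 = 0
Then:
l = -8/3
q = -31/6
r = -7/9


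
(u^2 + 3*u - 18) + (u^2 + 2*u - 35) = 2*u^2 + 5*u - 53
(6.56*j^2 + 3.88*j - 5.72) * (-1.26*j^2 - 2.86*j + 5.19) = -8.2656*j^4 - 23.6504*j^3 + 30.1568*j^2 + 36.4964*j - 29.6868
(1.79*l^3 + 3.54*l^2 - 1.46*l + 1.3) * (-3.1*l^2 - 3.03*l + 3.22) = -5.549*l^5 - 16.3977*l^4 - 0.436399999999998*l^3 + 11.7926*l^2 - 8.6402*l + 4.186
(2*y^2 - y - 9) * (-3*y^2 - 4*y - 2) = -6*y^4 - 5*y^3 + 27*y^2 + 38*y + 18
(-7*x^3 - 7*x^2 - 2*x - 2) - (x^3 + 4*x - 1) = -8*x^3 - 7*x^2 - 6*x - 1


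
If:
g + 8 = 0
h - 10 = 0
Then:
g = -8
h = 10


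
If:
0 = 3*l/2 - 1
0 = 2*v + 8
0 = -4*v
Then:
No Solution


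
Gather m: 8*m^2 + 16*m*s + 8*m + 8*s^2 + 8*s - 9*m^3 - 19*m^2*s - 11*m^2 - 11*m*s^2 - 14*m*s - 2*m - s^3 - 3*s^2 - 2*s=-9*m^3 + m^2*(-19*s - 3) + m*(-11*s^2 + 2*s + 6) - s^3 + 5*s^2 + 6*s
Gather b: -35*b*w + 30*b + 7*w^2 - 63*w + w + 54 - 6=b*(30 - 35*w) + 7*w^2 - 62*w + 48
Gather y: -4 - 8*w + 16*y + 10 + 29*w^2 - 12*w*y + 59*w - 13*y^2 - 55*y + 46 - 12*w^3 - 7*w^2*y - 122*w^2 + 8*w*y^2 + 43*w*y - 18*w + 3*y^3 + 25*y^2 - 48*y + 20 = -12*w^3 - 93*w^2 + 33*w + 3*y^3 + y^2*(8*w + 12) + y*(-7*w^2 + 31*w - 87) + 72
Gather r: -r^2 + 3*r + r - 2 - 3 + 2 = -r^2 + 4*r - 3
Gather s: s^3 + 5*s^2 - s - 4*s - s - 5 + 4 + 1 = s^3 + 5*s^2 - 6*s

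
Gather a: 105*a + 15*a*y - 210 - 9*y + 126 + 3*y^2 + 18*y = a*(15*y + 105) + 3*y^2 + 9*y - 84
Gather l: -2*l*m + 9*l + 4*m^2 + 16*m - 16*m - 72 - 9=l*(9 - 2*m) + 4*m^2 - 81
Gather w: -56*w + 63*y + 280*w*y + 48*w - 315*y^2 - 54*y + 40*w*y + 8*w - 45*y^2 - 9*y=320*w*y - 360*y^2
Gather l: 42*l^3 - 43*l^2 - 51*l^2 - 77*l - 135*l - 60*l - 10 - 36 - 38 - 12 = 42*l^3 - 94*l^2 - 272*l - 96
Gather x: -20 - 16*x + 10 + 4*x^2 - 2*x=4*x^2 - 18*x - 10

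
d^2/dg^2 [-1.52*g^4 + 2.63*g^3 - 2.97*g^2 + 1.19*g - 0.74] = -18.24*g^2 + 15.78*g - 5.94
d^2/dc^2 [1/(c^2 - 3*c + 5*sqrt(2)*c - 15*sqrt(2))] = 2*(-c^2 - 5*sqrt(2)*c + 3*c + (2*c - 3 + 5*sqrt(2))^2 + 15*sqrt(2))/(c^2 - 3*c + 5*sqrt(2)*c - 15*sqrt(2))^3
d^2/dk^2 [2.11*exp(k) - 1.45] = 2.11*exp(k)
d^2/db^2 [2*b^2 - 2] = 4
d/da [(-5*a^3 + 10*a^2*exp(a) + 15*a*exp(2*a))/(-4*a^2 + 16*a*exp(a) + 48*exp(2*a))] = 5*(2*a^4*exp(a) + a^4 + 18*a^3*exp(2*a) - 8*a^3*exp(a) - 12*a^2*exp(3*a) - 25*a^2*exp(2*a) + 48*a*exp(3*a) + 36*exp(4*a))/(4*(a^4 - 8*a^3*exp(a) - 8*a^2*exp(2*a) + 96*a*exp(3*a) + 144*exp(4*a)))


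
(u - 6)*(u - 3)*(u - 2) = u^3 - 11*u^2 + 36*u - 36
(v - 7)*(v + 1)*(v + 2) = v^3 - 4*v^2 - 19*v - 14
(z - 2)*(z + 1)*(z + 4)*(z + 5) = z^4 + 8*z^3 + 9*z^2 - 38*z - 40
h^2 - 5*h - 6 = (h - 6)*(h + 1)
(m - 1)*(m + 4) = m^2 + 3*m - 4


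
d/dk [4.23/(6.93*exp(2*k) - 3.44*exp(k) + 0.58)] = (14.5512 - 58.6278*exp(k))*exp(k)/(6.93*exp(2*k) - 3.44*exp(k) + 0.58)^2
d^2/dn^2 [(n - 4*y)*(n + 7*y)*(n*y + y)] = 2*y*(3*n + 3*y + 1)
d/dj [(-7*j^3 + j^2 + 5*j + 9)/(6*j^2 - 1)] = (-42*j^4 - 9*j^2 - 110*j - 5)/(36*j^4 - 12*j^2 + 1)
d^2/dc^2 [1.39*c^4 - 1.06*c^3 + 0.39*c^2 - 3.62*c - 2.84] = 16.68*c^2 - 6.36*c + 0.78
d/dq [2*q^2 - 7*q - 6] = 4*q - 7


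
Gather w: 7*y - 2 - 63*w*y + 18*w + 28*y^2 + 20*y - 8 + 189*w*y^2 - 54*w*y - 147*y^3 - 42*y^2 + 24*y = w*(189*y^2 - 117*y + 18) - 147*y^3 - 14*y^2 + 51*y - 10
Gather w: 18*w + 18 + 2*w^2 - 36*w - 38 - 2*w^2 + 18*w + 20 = 0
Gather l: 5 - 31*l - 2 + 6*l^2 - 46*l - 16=6*l^2 - 77*l - 13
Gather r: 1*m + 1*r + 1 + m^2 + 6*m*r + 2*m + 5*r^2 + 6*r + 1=m^2 + 3*m + 5*r^2 + r*(6*m + 7) + 2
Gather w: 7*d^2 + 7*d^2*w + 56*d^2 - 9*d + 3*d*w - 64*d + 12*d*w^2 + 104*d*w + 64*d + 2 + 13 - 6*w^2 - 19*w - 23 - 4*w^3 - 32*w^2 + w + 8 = 63*d^2 - 9*d - 4*w^3 + w^2*(12*d - 38) + w*(7*d^2 + 107*d - 18)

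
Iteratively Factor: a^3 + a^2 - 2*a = (a)*(a^2 + a - 2) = a*(a - 1)*(a + 2)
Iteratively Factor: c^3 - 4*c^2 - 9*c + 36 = (c + 3)*(c^2 - 7*c + 12) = (c - 3)*(c + 3)*(c - 4)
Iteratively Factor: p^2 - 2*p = (p)*(p - 2)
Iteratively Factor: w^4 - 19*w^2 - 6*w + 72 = (w + 3)*(w^3 - 3*w^2 - 10*w + 24) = (w - 4)*(w + 3)*(w^2 + w - 6) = (w - 4)*(w - 2)*(w + 3)*(w + 3)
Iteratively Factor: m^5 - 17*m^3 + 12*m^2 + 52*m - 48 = (m - 1)*(m^4 + m^3 - 16*m^2 - 4*m + 48) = (m - 1)*(m + 2)*(m^3 - m^2 - 14*m + 24) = (m - 2)*(m - 1)*(m + 2)*(m^2 + m - 12) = (m - 3)*(m - 2)*(m - 1)*(m + 2)*(m + 4)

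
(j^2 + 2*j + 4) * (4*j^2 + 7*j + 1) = 4*j^4 + 15*j^3 + 31*j^2 + 30*j + 4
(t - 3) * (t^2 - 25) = t^3 - 3*t^2 - 25*t + 75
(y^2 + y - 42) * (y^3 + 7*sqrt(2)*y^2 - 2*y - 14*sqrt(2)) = y^5 + y^4 + 7*sqrt(2)*y^4 - 44*y^3 + 7*sqrt(2)*y^3 - 308*sqrt(2)*y^2 - 2*y^2 - 14*sqrt(2)*y + 84*y + 588*sqrt(2)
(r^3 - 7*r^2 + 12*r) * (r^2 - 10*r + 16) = r^5 - 17*r^4 + 98*r^3 - 232*r^2 + 192*r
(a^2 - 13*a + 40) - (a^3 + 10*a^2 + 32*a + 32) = -a^3 - 9*a^2 - 45*a + 8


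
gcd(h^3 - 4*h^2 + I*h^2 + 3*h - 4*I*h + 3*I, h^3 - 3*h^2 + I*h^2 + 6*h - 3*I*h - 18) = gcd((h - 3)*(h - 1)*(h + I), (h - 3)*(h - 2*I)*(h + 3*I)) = h - 3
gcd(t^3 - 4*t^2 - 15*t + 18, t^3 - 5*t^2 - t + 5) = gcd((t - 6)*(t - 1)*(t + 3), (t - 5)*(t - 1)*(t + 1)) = t - 1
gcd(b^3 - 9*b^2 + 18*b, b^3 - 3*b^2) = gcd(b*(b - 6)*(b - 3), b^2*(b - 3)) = b^2 - 3*b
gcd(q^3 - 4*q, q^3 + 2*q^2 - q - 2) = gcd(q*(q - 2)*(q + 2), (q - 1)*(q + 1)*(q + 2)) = q + 2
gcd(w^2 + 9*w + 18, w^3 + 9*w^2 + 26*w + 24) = w + 3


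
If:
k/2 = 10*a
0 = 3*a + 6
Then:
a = -2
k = -40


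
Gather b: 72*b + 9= 72*b + 9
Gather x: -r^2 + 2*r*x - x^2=-r^2 + 2*r*x - x^2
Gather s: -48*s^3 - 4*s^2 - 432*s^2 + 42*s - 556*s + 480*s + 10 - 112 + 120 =-48*s^3 - 436*s^2 - 34*s + 18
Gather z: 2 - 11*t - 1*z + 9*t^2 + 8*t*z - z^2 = 9*t^2 - 11*t - z^2 + z*(8*t - 1) + 2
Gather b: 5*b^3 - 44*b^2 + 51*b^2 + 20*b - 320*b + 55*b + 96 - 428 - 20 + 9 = 5*b^3 + 7*b^2 - 245*b - 343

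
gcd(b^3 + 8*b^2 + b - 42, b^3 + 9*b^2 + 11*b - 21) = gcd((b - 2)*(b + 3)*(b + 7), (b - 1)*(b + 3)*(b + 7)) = b^2 + 10*b + 21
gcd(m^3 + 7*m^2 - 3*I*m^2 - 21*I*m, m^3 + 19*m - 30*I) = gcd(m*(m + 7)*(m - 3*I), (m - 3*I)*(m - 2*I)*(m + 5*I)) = m - 3*I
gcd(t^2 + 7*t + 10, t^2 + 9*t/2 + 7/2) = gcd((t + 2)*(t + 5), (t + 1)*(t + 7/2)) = 1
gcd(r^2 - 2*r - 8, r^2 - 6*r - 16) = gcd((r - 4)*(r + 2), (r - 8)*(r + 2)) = r + 2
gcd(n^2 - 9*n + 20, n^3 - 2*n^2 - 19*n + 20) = n - 5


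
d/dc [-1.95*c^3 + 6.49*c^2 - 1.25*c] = -5.85*c^2 + 12.98*c - 1.25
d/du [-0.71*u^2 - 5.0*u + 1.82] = -1.42*u - 5.0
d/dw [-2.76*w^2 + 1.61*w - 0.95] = 1.61 - 5.52*w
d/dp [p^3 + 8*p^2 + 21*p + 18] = 3*p^2 + 16*p + 21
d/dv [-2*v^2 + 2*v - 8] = 2 - 4*v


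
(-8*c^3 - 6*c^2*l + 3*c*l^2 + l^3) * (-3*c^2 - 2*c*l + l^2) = 24*c^5 + 34*c^4*l - 5*c^3*l^2 - 15*c^2*l^3 + c*l^4 + l^5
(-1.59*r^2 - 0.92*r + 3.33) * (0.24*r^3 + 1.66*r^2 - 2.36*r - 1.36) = -0.3816*r^5 - 2.8602*r^4 + 3.0244*r^3 + 9.8614*r^2 - 6.6076*r - 4.5288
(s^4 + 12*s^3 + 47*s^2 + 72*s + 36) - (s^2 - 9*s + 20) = s^4 + 12*s^3 + 46*s^2 + 81*s + 16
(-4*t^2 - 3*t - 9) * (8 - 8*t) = 32*t^3 - 8*t^2 + 48*t - 72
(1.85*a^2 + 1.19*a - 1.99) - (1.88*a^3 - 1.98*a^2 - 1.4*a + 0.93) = -1.88*a^3 + 3.83*a^2 + 2.59*a - 2.92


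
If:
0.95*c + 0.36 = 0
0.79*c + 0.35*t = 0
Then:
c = -0.38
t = 0.86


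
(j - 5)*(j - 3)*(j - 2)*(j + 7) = j^4 - 3*j^3 - 39*j^2 + 187*j - 210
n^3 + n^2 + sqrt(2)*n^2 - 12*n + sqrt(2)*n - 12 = (n + 1)*(n - 2*sqrt(2))*(n + 3*sqrt(2))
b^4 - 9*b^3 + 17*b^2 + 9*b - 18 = (b - 6)*(b - 3)*(b - 1)*(b + 1)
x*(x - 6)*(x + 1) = x^3 - 5*x^2 - 6*x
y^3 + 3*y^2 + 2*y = y*(y + 1)*(y + 2)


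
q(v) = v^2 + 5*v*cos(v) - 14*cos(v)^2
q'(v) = -5*v*sin(v) + 2*v + 28*sin(v)*cos(v) + 5*cos(v)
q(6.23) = 55.96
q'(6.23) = 17.62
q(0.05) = -13.71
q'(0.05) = 6.48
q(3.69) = -12.32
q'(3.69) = 25.19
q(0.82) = -3.05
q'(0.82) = 16.02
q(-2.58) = 7.55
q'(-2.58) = -3.64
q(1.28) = 2.32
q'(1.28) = 5.55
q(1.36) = 2.66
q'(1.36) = 2.85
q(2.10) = -4.46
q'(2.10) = -19.59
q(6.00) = 51.90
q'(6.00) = 17.67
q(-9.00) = 110.38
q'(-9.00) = -30.59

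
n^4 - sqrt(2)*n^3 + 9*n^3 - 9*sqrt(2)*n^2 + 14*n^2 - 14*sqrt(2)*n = n*(n + 2)*(n + 7)*(n - sqrt(2))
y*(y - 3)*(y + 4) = y^3 + y^2 - 12*y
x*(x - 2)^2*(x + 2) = x^4 - 2*x^3 - 4*x^2 + 8*x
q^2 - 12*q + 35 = (q - 7)*(q - 5)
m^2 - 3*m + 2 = (m - 2)*(m - 1)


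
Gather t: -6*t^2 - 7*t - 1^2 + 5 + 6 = -6*t^2 - 7*t + 10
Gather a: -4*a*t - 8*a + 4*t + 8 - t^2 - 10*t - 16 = a*(-4*t - 8) - t^2 - 6*t - 8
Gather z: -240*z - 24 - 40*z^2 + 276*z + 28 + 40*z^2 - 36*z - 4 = 0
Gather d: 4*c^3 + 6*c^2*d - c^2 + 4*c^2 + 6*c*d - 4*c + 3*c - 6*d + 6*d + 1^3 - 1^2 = 4*c^3 + 3*c^2 - c + d*(6*c^2 + 6*c)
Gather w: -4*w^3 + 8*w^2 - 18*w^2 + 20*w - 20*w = -4*w^3 - 10*w^2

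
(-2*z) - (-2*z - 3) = 3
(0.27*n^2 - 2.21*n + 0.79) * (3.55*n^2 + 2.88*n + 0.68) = 0.9585*n^4 - 7.0679*n^3 - 3.3767*n^2 + 0.7724*n + 0.5372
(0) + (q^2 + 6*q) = q^2 + 6*q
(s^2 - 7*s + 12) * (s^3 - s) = s^5 - 7*s^4 + 11*s^3 + 7*s^2 - 12*s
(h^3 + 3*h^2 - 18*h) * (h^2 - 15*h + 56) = h^5 - 12*h^4 - 7*h^3 + 438*h^2 - 1008*h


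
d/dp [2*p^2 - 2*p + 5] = 4*p - 2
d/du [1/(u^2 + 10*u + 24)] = 2*(-u - 5)/(u^2 + 10*u + 24)^2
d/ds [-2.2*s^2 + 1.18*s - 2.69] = 1.18 - 4.4*s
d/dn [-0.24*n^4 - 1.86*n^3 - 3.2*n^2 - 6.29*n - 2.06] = -0.96*n^3 - 5.58*n^2 - 6.4*n - 6.29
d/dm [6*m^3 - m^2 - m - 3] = 18*m^2 - 2*m - 1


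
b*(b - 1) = b^2 - b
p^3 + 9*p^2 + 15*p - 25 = (p - 1)*(p + 5)^2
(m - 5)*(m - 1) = m^2 - 6*m + 5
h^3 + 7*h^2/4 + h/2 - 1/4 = (h - 1/4)*(h + 1)^2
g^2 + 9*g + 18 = (g + 3)*(g + 6)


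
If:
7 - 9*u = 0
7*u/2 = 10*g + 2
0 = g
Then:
No Solution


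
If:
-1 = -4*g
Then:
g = 1/4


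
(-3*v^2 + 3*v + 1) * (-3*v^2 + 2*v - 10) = 9*v^4 - 15*v^3 + 33*v^2 - 28*v - 10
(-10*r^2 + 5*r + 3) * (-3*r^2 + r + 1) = 30*r^4 - 25*r^3 - 14*r^2 + 8*r + 3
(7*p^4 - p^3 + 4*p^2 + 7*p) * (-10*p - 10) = -70*p^5 - 60*p^4 - 30*p^3 - 110*p^2 - 70*p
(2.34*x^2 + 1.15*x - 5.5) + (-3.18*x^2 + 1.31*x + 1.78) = -0.84*x^2 + 2.46*x - 3.72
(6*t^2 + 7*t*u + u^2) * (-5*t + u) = -30*t^3 - 29*t^2*u + 2*t*u^2 + u^3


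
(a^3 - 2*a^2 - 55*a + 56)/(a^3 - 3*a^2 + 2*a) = (a^2 - a - 56)/(a*(a - 2))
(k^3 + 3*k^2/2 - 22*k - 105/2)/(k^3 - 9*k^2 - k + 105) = (k + 7/2)/(k - 7)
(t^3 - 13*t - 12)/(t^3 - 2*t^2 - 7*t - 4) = (t + 3)/(t + 1)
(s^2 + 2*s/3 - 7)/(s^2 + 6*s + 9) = (s - 7/3)/(s + 3)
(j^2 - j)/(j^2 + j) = (j - 1)/(j + 1)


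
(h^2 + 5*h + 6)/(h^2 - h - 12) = (h + 2)/(h - 4)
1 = 1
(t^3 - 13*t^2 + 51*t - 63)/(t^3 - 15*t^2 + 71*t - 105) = (t - 3)/(t - 5)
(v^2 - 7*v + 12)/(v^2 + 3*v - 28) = (v - 3)/(v + 7)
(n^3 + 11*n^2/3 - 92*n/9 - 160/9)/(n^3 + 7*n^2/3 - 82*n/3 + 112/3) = (3*n^2 + 19*n + 20)/(3*(n^2 + 5*n - 14))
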